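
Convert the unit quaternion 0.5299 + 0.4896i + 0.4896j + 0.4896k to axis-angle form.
axis = (√3/3, √3/3, √3/3), θ = 116°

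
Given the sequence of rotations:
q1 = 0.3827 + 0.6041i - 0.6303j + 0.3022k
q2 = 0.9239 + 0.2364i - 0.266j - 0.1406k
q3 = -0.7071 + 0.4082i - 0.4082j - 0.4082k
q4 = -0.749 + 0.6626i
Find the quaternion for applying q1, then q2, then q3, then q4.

q2 · q1 = 0.0856 + 0.4796i - 0.8405j + 0.2371k
q3 · q2 · q1 = -0.5026 - 0.7441i + 0.2668j - 0.3499k
q4 · q3 · q2 · q1 = 0.8695 + 0.2243i + 0.032j + 0.4389k
0.8695 + 0.2243i + 0.032j + 0.4389k


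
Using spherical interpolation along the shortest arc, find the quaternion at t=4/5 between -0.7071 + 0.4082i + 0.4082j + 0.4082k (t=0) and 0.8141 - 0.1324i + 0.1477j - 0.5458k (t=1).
-0.8204 + 0.1963i - 0.0338j + 0.5359k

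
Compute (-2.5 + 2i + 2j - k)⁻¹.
-0.1639 - 0.1311i - 0.1311j + 0.0656k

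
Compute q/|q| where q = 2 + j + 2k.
0.6667 + 0.3333j + 0.6667k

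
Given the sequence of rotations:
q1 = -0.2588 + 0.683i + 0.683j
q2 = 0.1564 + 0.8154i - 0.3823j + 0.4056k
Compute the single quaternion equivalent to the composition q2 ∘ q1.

q2 · q1 = -0.3363 - 0.3812i + 0.4828j + 0.7131k
-0.3363 - 0.3812i + 0.4828j + 0.7131k


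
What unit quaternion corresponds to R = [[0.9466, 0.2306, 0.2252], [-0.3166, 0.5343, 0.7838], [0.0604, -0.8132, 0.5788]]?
0.8746 - 0.4565i + 0.0471j - 0.1564k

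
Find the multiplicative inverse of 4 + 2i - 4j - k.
0.1081 - 0.0541i + 0.1081j + 0.027k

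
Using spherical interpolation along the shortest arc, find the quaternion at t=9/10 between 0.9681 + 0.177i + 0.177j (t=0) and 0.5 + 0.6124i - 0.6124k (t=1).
0.5758 + 0.5881i + 0.0206j - 0.5676k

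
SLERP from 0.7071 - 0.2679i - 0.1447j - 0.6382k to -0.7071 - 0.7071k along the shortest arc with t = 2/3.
0.9452 - 0.1303i - 0.0704j + 0.2908k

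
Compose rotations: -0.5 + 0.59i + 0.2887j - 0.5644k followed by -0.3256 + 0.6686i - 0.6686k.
-0.609 - 0.3334i - 0.1111j + 0.7111k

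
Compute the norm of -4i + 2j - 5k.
√45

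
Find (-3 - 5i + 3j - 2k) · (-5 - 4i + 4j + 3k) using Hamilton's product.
-11 + 54i - 4j - 7k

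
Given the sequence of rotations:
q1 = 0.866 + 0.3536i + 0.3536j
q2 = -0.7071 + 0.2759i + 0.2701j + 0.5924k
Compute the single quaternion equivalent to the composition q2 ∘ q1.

q2 · q1 = -0.8054 - 0.2206i + 0.1933j + 0.5151k
-0.8054 - 0.2206i + 0.1933j + 0.5151k


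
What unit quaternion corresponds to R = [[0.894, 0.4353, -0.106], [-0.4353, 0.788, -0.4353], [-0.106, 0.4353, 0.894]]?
0.9455 + 0.2302i - 0.2302k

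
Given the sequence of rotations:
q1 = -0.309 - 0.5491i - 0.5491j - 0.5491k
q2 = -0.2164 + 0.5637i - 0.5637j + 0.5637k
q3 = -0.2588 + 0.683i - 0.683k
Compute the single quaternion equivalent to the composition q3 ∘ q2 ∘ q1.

q2 · q1 = 0.3764 + 0.5637i + 0.293j - 0.6744k
q3 · q2 · q1 = -0.943 + 0.3113i - 0.0002j + 0.1176k
-0.943 + 0.3113i - 0.0002j + 0.1176k


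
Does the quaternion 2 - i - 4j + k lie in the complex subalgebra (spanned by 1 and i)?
No. The quaternion 2 - i - 4j + k has j-coefficient y = -4 and k-coefficient z = 1, not both zero, so it does not lie in the complex subalgebra spanned by 1 and i.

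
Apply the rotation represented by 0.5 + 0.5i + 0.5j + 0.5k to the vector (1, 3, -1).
(-1, 1, 3)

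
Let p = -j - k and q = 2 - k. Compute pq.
-1 + i - 2j - 2k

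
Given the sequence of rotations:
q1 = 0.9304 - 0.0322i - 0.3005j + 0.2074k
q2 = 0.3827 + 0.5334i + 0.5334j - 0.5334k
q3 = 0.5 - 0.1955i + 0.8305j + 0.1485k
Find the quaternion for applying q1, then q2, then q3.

q2 · q1 = 0.6442 + 0.4343i + 0.2878j - 0.56k
q3 · q2 · q1 = 0.2511 - 0.4166i + 0.6339j - 0.6013k
0.2511 - 0.4166i + 0.6339j - 0.6013k


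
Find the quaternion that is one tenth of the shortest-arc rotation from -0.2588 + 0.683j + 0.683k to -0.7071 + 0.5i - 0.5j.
-0.1496 - 0.0712i + 0.732j + 0.6608k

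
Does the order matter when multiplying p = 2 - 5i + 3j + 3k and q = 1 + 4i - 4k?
Yes: pq = 34 - 9i - 5j - 17k ≠ 34 + 15i + 11j + 7k = qp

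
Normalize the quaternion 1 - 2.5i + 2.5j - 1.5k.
0.252 - 0.6299i + 0.6299j - 0.378k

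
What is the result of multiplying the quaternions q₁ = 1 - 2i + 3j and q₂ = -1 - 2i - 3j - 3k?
4 - 9i - 12j + 9k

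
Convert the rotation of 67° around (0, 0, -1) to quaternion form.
0.8339 - 0.5519k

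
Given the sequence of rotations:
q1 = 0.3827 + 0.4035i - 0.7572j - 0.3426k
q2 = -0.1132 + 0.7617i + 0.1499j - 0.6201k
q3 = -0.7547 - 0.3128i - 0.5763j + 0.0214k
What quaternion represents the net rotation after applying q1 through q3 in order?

q2 · q1 = -0.4496 - 0.2751i + 0.1538j - 0.8358k
q3 · q2 · q1 = 0.3598 + 0.8266i - 0.1243j + 0.4145k
0.3598 + 0.8266i - 0.1243j + 0.4145k


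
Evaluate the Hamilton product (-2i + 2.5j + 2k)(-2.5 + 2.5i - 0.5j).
6.25 + 6i - 1.25j - 10.25k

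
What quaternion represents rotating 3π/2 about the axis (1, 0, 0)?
-0.7071 + 0.7071i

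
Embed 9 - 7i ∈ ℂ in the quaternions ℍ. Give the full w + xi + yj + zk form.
9 - 7i + 0j + 0k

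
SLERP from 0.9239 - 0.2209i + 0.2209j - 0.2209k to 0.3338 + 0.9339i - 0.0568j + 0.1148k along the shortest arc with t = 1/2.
0.8621 + 0.4887i + 0.1125j - 0.0727k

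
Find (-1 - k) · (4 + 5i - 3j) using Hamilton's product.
-4 - 8i - 2j - 4k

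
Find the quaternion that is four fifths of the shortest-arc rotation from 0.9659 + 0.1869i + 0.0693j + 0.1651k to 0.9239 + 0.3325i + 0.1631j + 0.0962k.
0.9351 + 0.3042i + 0.1447j + 0.1103k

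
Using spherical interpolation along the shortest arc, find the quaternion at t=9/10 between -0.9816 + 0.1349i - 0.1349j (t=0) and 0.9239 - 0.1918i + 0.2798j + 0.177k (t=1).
-0.9322 + 0.1866i - 0.2659j - 0.1596k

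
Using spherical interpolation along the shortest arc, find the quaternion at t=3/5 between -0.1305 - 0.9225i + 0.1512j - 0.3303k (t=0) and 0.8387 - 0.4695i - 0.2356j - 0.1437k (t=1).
0.5331 - 0.7971i - 0.0924j - 0.268k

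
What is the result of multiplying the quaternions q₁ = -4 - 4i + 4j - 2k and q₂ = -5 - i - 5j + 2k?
40 + 22i + 10j + 26k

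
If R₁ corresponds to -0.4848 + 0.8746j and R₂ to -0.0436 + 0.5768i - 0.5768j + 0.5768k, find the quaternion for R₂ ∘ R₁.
0.5256 - 0.7841i + 0.2415j + 0.2248k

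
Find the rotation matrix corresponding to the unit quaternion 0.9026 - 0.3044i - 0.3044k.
[[0.8147, 0.5495, 0.1853], [-0.5495, 0.6294, 0.5495], [0.1853, -0.5495, 0.8147]]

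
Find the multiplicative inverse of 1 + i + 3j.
0.0909 - 0.0909i - 0.2727j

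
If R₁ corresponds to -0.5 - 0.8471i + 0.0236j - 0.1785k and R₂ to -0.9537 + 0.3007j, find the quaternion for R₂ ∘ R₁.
0.4698 + 0.7542i - 0.1729j + 0.425k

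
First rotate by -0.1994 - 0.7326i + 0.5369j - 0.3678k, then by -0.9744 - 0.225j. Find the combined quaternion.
0.3151 + 0.7966i - 0.4783j + 0.1935k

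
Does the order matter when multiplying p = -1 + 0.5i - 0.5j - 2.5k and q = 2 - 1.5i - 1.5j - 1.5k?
Yes: pq = -5.75 - 0.5i + 5j - 5k ≠ -5.75 + 5.5i - 4j - 2k = qp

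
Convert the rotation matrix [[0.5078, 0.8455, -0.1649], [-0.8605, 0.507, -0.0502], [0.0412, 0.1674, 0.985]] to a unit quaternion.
0.866 + 0.0628i - 0.0595j - 0.4925k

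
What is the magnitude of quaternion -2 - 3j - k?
√14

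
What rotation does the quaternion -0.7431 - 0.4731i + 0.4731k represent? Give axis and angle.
axis = (-√2/2, 0, √2/2), θ = 276°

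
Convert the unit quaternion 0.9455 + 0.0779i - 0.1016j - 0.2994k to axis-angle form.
axis = (0.2392, -0.312, -0.9195), θ = 38°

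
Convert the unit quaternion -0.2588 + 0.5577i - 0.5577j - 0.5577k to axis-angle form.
axis = (√3/3, -√3/3, -√3/3), θ = 7π/6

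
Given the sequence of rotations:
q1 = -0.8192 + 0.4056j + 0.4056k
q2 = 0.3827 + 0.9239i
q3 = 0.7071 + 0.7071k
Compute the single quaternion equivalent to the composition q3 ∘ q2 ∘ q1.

q2 · q1 = -0.3135 - 0.7569i - 0.2195j + 0.53k
q3 · q2 · q1 = -0.5964 - 0.38i - 0.6904j + 0.1531k
-0.5964 - 0.38i - 0.6904j + 0.1531k


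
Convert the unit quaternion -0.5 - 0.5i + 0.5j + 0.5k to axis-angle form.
axis = (-√3/3, √3/3, √3/3), θ = 4π/3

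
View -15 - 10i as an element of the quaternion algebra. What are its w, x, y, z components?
-15 - 10i + 0j + 0k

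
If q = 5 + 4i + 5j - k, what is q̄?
5 - 4i - 5j + k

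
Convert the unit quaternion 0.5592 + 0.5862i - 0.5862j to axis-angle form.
axis = (√2/2, -√2/2, 0), θ = 112°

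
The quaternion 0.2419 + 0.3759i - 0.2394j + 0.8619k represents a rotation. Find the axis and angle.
axis = (0.3874, -0.2467, 0.8883), θ = 152°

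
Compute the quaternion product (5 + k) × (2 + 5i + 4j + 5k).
5 + 21i + 25j + 27k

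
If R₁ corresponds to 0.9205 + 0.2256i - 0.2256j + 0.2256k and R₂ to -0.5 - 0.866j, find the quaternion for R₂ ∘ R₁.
-0.6556 - 0.3082i - 0.6844j + 0.0826k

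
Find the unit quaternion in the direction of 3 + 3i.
0.7071 + 0.7071i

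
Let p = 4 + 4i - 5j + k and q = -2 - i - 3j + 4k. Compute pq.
-23 - 29i - 19j - 3k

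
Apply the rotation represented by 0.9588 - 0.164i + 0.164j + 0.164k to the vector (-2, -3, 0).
(-0.68, -3.199, 1.519)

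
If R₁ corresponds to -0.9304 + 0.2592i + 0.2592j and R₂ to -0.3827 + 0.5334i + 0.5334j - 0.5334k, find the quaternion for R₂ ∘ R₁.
0.0795 - 0.4572i - 0.7337j + 0.4963k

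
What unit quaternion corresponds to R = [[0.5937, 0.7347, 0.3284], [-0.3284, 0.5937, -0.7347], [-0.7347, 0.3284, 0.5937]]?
0.8338 + 0.3187i + 0.3187j - 0.3187k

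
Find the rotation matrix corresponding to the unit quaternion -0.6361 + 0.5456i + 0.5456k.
[[0.4046, 0.6941, 0.5954], [-0.6941, -0.1907, 0.6941], [0.5954, -0.6941, 0.4046]]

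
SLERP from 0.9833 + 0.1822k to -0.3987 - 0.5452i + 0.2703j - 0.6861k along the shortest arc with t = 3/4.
0.6163 + 0.4437i - 0.22j + 0.6124k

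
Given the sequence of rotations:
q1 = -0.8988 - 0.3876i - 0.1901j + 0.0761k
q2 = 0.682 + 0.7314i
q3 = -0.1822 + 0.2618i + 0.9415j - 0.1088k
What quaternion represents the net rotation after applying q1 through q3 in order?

q2 · q1 = -0.3295 - 0.9217i - 0.1853j - 0.0871k
q3 · q2 · q1 = 0.4663 - 0.0205i - 0.1534j + 0.871k
0.4663 - 0.0205i - 0.1534j + 0.871k


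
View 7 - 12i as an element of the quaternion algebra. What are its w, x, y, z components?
7 - 12i + 0j + 0k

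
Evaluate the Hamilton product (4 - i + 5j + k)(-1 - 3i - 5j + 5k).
13 + 19i - 23j + 39k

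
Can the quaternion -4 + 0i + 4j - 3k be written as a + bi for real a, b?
No. The quaternion -4 + 4j - 3k has j-coefficient y = 4 and k-coefficient z = -3, not both zero, so it does not lie in the complex subalgebra spanned by 1 and i.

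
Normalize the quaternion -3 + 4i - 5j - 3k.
-0.3906 + 0.5208i - 0.6509j - 0.3906k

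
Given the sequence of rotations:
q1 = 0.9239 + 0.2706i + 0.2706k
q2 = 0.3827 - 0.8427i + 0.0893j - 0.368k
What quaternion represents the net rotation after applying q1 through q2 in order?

q2 · q1 = 0.6812 - 0.6508i + 0.211j - 0.2606k
0.6812 - 0.6508i + 0.211j - 0.2606k


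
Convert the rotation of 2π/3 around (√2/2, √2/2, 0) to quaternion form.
0.5 + 0.6124i + 0.6124j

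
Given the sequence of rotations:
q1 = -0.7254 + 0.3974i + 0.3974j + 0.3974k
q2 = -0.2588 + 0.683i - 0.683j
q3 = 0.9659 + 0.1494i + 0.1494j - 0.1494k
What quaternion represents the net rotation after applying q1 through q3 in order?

q2 · q1 = 0.1877 - 0.8697i + 0.1212j + 0.44k
q3 · q2 · q1 = 0.3589 - 0.7282i + 0.2093j + 0.545k
0.3589 - 0.7282i + 0.2093j + 0.545k


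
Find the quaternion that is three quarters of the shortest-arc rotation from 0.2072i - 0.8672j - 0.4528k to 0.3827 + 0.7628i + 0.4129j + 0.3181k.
-0.323 - 0.5775i - 0.6257j - 0.4132k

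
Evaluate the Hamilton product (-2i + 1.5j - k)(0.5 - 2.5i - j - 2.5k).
-6 - 5.75i - 1.75j + 5.25k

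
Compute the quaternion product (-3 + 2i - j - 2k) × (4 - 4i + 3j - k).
-3 + 27i - 3j - 3k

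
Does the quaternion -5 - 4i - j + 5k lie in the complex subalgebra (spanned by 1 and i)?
No. The quaternion -5 - 4i - j + 5k has j-coefficient y = -1 and k-coefficient z = 5, not both zero, so it does not lie in the complex subalgebra spanned by 1 and i.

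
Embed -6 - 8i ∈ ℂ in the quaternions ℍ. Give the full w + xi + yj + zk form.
-6 - 8i + 0j + 0k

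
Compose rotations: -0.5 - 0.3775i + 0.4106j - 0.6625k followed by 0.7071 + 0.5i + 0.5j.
-0.3701 - 0.8482i + 0.3716j - 0.0744k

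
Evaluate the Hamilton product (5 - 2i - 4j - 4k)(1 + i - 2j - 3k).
-13 + 7i - 24j - 11k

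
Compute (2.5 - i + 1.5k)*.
2.5 + i - 1.5k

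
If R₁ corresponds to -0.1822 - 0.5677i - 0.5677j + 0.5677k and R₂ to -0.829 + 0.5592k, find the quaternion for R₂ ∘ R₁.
-0.1664 + 0.7881i + 0.1532j - 0.5725k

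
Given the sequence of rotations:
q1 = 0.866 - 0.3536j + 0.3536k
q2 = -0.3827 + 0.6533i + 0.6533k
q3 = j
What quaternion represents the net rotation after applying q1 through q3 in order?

q2 · q1 = -0.5624 + 0.7968i - 0.0957j + 0.1994k
q3 · q2 · q1 = 0.0957 + 0.1994i - 0.5624j - 0.7968k
0.0957 + 0.1994i - 0.5624j - 0.7968k


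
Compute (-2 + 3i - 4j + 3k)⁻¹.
-0.0526 - 0.0789i + 0.1053j - 0.0789k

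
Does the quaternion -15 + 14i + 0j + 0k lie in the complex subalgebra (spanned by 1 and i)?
Yes. The quaternion -15 + 14i has j- and k-coefficients y = z = 0, so it lies in the complex subalgebra spanned by 1 and i.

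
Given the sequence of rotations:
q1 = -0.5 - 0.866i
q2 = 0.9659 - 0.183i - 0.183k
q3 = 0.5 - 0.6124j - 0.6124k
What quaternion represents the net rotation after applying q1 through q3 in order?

q2 · q1 = -0.6414 - 0.745i + 0.1585j + 0.0915k
q3 · q2 · q1 = -0.1676 - 0.3315i + 0.9283j - 0.0177k
-0.1676 - 0.3315i + 0.9283j - 0.0177k


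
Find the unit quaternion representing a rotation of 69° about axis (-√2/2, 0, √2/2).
0.8241 - 0.4005i + 0.4005k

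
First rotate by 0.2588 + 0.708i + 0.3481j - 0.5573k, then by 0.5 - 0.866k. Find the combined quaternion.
-0.3532 + 0.6555i - 0.4391j - 0.5028k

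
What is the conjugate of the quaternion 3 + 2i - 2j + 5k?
3 - 2i + 2j - 5k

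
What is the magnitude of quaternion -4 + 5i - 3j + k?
√51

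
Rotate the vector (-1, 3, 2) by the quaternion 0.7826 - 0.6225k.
(2.698, 1.649, 2)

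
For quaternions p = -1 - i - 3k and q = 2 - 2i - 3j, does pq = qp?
No: pq = -4 - 9i + 9j - 3k ≠ -4 + 9i - 3j - 9k = qp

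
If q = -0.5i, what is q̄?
0.5i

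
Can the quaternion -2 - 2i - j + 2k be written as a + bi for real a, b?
No. The quaternion -2 - 2i - j + 2k has j-coefficient y = -1 and k-coefficient z = 2, not both zero, so it does not lie in the complex subalgebra spanned by 1 and i.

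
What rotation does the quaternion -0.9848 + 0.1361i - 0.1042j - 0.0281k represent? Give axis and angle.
axis = (0.7836, -0.5999, -0.1618), θ = 340°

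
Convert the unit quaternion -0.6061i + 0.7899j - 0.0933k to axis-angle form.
axis = (-0.6061, 0.7899, -0.0933), θ = π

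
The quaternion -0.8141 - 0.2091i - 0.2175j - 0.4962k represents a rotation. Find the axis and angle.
axis = (-0.3601, -0.3745, -0.8544), θ = 289°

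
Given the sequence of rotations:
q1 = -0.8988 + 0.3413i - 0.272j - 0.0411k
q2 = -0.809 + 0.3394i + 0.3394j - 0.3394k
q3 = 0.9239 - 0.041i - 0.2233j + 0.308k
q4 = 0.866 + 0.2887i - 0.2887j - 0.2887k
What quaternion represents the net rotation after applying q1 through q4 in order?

q2 · q1 = 0.6897 - 0.6874i - 0.1869j + 0.1301k
q3 · q2 · q1 = 0.5272 - 0.6349i - 0.5331j + 0.1868k
q4 · q3 · q2 · q1 = 0.5399 - 0.6055i - 0.4845j - 0.3276k
0.5399 - 0.6055i - 0.4845j - 0.3276k


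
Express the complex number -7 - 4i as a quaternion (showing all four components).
-7 - 4i + 0j + 0k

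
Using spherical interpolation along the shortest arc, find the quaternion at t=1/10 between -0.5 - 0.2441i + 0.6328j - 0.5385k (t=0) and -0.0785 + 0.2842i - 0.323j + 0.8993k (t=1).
-0.4502 - 0.2554i + 0.6164j - 0.5935k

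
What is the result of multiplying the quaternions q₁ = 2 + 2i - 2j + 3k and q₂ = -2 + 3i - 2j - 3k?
-5 + 14i + 15j - 10k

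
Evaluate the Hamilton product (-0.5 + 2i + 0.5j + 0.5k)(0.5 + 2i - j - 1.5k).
-3 - 0.25i + 4.75j - 2k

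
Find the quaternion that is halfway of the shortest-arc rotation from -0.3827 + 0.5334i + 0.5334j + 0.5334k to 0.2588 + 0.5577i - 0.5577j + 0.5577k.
-0.08 + 0.7048i - 0.0157j + 0.7048k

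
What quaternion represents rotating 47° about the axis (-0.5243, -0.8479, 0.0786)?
0.9171 - 0.2091i - 0.3381j + 0.0313k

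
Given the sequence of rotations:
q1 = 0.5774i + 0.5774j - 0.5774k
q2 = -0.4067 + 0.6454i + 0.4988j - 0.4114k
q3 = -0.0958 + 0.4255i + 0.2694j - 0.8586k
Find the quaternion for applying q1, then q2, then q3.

q2 · q1 = -0.8982 - 0.2853i - 0.0997j + 0.3195k
q3 · q2 · q1 = 0.5086 - 0.3544i - 0.1234j + 0.775k
0.5086 - 0.3544i - 0.1234j + 0.775k


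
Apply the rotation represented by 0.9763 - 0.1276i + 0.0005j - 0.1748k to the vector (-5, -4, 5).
(-5.831, -0.673, 5.616)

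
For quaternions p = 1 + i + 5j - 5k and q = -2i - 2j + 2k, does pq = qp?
No: pq = 22 - 2i + 6j + 10k ≠ 22 - 2i - 10j - 6k = qp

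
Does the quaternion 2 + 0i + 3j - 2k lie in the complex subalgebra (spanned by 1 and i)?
No. The quaternion 2 + 3j - 2k has j-coefficient y = 3 and k-coefficient z = -2, not both zero, so it does not lie in the complex subalgebra spanned by 1 and i.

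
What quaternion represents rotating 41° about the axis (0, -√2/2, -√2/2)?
0.9367 - 0.2476j - 0.2476k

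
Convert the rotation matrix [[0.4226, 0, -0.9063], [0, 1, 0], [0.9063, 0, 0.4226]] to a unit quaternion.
0.8434 - 0.5373j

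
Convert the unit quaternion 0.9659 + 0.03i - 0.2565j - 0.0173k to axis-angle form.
axis = (0.1159, -0.991, -0.0668), θ = π/6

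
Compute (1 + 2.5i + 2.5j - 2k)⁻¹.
0.0571 - 0.1429i - 0.1429j + 0.1143k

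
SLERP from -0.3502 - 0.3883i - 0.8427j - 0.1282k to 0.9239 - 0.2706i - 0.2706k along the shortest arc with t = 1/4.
-0.6263 - 0.2471i - 0.7391j - 0.019k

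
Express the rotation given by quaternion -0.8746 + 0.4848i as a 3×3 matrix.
[[1, 0, 0], [0, 0.5299, 0.848], [0, -0.848, 0.5299]]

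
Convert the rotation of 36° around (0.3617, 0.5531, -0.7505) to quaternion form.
0.9511 + 0.1118i + 0.1709j - 0.2319k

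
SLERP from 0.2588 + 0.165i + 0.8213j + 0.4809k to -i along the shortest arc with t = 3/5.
0.1398 + 0.8462i + 0.4437j + 0.2598k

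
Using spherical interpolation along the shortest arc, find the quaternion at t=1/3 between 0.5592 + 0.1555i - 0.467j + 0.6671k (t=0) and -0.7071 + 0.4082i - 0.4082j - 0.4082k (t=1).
0.7136 - 0.0489i - 0.1875j + 0.6732k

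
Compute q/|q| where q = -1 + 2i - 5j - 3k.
-0.1601 + 0.3203i - 0.8006j - 0.4804k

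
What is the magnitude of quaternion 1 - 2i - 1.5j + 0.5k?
2.739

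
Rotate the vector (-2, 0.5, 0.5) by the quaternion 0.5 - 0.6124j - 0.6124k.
(1, 1.725, -0.725)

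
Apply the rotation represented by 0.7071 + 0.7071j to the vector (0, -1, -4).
(-4, -1, 0)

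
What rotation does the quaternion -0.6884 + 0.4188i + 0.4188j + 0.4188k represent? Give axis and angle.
axis = (√3/3, √3/3, √3/3), θ = 267°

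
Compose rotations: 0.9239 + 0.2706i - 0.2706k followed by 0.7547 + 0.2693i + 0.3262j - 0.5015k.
0.4887 + 0.3648i + 0.2385j - 0.7558k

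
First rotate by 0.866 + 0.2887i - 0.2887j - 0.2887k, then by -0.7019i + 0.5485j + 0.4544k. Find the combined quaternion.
0.4922 - 0.635i + 0.4035j + 0.4378k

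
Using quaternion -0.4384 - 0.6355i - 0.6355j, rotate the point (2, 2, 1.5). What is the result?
(2.836, 1.164, -0.923)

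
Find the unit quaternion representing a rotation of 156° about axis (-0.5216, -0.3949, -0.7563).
0.2079 - 0.5102i - 0.3863j - 0.7398k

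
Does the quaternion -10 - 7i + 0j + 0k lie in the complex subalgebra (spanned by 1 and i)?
Yes. The quaternion -10 - 7i has j- and k-coefficients y = z = 0, so it lies in the complex subalgebra spanned by 1 and i.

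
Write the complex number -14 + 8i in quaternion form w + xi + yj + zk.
-14 + 8i + 0j + 0k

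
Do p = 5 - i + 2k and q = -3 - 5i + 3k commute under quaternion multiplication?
No: pq = -26 - 22i - 7j + 9k ≠ -26 - 22i + 7j + 9k = qp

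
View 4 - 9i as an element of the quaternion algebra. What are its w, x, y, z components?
4 - 9i + 0j + 0k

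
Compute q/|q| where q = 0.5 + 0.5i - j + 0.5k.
0.378 + 0.378i - 0.7559j + 0.378k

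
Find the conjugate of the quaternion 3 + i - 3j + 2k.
3 - i + 3j - 2k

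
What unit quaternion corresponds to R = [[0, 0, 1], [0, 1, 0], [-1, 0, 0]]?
0.7071 + 0.7071j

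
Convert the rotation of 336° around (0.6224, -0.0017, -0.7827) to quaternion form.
-0.9781 + 0.1294i - 0.0004j - 0.1627k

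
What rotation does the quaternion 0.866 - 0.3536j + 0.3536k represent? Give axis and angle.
axis = (0, -√2/2, √2/2), θ = π/3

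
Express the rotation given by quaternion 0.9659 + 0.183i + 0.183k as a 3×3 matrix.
[[0.933, -0.3535, 0.067], [0.3535, 0.866, -0.3535], [0.067, 0.3535, 0.933]]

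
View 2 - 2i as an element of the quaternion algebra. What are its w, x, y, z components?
2 - 2i + 0j + 0k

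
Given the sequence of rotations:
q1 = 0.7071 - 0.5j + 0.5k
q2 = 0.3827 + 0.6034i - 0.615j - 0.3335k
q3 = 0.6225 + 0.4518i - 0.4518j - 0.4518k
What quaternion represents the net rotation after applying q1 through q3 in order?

q2 · q1 = 0.1299 - 0.0476i - 0.9279j - 0.3462k
q3 · q2 · q1 = -0.4733 - 0.2338i - 0.4584j - 0.7149k
-0.4733 - 0.2338i - 0.4584j - 0.7149k


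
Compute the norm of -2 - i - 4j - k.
√22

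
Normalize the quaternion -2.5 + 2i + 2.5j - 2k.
-0.5522 + 0.4417i + 0.5522j - 0.4417k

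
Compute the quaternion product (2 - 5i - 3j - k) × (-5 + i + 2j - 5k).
-4 + 44i - 7j - 12k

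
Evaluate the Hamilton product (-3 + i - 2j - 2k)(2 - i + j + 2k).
1 + 3i - 7j - 11k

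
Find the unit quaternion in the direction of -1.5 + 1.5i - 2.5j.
-0.4575 + 0.4575i - 0.7625j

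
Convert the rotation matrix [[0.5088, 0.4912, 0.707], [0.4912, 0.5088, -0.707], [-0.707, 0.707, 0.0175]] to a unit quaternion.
0.7133 + 0.4956i + 0.4956j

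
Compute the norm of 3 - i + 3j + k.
√20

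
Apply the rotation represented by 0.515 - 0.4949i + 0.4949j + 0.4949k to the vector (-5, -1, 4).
(0.978, 3.879, 5.099)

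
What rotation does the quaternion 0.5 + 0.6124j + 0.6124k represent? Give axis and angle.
axis = (0, √2/2, √2/2), θ = 2π/3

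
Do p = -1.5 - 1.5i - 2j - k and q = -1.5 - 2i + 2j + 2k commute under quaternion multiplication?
No: pq = 5.25 + 3.25i + 5j - 8.5k ≠ 5.25 + 7.25i - 5j + 5.5k = qp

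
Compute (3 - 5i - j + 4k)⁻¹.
0.0588 + 0.098i + 0.0196j - 0.0784k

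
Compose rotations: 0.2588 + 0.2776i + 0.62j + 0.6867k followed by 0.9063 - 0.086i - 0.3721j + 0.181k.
0.3648 - 0.1384i + 0.5749j + 0.7192k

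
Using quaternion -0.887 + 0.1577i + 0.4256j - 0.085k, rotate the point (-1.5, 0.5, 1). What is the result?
(-1.725, 0.248, -0.68)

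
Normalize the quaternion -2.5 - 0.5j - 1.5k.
-0.8452 - 0.169j - 0.5071k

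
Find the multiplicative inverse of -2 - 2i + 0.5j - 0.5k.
-0.2353 + 0.2353i - 0.0588j + 0.0588k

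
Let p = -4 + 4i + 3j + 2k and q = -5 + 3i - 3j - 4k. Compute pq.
25 - 38i + 19j - 15k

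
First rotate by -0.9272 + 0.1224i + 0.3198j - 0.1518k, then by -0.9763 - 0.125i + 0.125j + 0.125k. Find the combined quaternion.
0.8995 - 0.0625i - 0.4318j - 0.023k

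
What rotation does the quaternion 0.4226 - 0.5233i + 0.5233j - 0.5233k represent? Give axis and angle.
axis = (-√3/3, √3/3, -√3/3), θ = 130°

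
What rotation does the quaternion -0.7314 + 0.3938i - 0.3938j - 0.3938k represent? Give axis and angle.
axis = (√3/3, -√3/3, -√3/3), θ = 274°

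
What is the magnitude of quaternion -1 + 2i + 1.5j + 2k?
3.354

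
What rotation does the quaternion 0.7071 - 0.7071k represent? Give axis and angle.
axis = (0, 0, -1), θ = π/2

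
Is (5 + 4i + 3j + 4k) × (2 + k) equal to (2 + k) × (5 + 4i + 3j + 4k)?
No: pq = 6 + 11i + 2j + 13k ≠ 6 + 5i + 10j + 13k = qp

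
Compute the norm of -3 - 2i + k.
√14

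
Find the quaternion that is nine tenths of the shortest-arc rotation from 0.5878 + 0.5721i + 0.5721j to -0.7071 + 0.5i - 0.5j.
0.7393 - 0.399i + 0.5424j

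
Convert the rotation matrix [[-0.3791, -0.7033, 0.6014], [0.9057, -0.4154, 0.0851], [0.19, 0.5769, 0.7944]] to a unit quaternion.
0.5 + 0.2459i + 0.2057j + 0.8045k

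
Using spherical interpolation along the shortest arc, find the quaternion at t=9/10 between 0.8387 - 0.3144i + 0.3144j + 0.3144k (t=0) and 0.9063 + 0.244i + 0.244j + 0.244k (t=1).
0.9133 + 0.1887i + 0.2552j + 0.2552k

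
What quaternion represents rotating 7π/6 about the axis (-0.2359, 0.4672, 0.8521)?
-0.2588 - 0.2279i + 0.4513j + 0.8231k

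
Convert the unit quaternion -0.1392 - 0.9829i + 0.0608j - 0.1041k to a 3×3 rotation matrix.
[[0.9709, -0.1485, 0.1877], [-0.0905, -0.9539, -0.2863], [0.2216, 0.261, -0.9396]]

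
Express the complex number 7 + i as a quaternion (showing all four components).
7 + i + 0j + 0k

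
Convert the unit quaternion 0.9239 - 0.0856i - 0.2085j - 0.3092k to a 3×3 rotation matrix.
[[0.7218, 0.607, -0.3323], [-0.5356, 0.7941, 0.2871], [0.4382, -0.0292, 0.8984]]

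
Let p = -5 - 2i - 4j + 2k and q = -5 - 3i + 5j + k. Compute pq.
37 + 11i - 9j - 37k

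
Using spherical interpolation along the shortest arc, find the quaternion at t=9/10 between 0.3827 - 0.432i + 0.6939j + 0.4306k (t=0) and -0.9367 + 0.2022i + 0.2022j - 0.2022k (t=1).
0.9322 - 0.2455i - 0.1029j + 0.2453k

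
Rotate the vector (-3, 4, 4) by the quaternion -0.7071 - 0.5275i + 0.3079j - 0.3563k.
(-5.222, -3.64, 0.688)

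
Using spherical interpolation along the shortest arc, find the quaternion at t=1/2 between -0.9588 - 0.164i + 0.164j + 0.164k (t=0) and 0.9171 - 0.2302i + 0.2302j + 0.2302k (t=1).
-0.9981 + 0.0352i - 0.0352j - 0.0352k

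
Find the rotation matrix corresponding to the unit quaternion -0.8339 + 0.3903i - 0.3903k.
[[0.6953, -0.6509, -0.3047], [0.6509, 0.3907, 0.6509], [-0.3047, -0.6509, 0.6953]]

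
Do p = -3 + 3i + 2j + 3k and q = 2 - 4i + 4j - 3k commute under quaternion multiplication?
No: pq = 7 - 11j + 35k ≠ 7 + 36i - 5j - 5k = qp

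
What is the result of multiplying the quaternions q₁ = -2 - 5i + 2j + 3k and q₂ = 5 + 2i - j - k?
5 - 28i + 13j + 18k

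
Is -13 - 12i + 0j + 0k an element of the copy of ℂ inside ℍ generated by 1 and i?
Yes. The quaternion -13 - 12i has j- and k-coefficients y = z = 0, so it lies in the complex subalgebra spanned by 1 and i.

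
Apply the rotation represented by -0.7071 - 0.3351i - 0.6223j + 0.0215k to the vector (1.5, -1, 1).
(0.755, -0.695, -1.788)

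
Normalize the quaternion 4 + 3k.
0.8 + 0.6k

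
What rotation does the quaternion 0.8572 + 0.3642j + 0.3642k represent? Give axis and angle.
axis = (0, √2/2, √2/2), θ = 62°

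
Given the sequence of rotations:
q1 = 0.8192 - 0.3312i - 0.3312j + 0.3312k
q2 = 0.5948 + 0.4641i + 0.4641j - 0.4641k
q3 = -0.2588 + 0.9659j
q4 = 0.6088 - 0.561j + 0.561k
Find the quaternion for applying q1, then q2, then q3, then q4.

q2 · q1 = 0.9484 + 0.1832i + 0.1832j - 0.1832k
q3 · q2 · q1 = -0.4224 - 0.2244i + 0.8686j - 0.1295k
q4 · q3 · q2 · q1 = 0.3028 - 0.5512i + 0.6399j - 0.4417k
0.3028 - 0.5512i + 0.6399j - 0.4417k


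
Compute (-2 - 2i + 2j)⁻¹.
-0.1667 + 0.1667i - 0.1667j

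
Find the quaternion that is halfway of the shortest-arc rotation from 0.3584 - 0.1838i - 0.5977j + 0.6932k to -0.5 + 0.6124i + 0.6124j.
0.4714 - 0.4373i - 0.6646j + 0.3807k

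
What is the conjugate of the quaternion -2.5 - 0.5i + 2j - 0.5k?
-2.5 + 0.5i - 2j + 0.5k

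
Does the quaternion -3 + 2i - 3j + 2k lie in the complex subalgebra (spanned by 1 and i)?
No. The quaternion -3 + 2i - 3j + 2k has j-coefficient y = -3 and k-coefficient z = 2, not both zero, so it does not lie in the complex subalgebra spanned by 1 and i.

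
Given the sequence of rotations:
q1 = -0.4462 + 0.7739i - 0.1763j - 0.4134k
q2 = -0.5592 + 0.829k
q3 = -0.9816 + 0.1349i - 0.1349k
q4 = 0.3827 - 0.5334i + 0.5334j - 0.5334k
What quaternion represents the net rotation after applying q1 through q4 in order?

q2 · q1 = 0.5922 - 0.2866i + 0.7402j - 0.1387k
q3 · q2 · q1 = -0.5614 + 0.4611i - 0.6692j + 0.1561k
q4 · q3 · q2 · q1 = 0.4713 + 0.2022i - 0.7182j + 0.4702k
0.4713 + 0.2022i - 0.7182j + 0.4702k


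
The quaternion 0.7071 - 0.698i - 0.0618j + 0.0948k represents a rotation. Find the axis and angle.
axis = (-0.9871, -0.0874, 0.1341), θ = π/2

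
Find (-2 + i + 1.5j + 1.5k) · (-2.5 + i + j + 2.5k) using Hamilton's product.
-1.25 - 2.25i - 6.75j - 9.25k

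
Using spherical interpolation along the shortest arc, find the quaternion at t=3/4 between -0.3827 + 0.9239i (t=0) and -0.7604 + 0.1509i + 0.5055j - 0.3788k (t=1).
-0.7475 + 0.4093i + 0.4187j - 0.3137k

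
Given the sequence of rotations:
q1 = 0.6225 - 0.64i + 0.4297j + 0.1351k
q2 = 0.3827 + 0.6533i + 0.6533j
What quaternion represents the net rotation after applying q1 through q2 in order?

q2 · q1 = 0.3756 + 0.25i + 0.4829j + 0.7505k
0.3756 + 0.25i + 0.4829j + 0.7505k


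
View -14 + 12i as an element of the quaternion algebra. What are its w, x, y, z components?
-14 + 12i + 0j + 0k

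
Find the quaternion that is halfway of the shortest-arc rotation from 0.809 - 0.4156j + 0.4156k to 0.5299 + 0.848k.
0.7094 - 0.2202j + 0.6695k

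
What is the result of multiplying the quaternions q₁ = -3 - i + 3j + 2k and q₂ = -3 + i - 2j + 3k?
10 + 13i + 2j - 16k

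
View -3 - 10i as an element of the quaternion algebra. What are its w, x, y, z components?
-3 - 10i + 0j + 0k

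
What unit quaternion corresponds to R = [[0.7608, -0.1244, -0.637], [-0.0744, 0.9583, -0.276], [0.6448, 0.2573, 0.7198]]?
0.9272 + 0.1438i - 0.3456j + 0.0135k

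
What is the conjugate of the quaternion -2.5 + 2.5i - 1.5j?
-2.5 - 2.5i + 1.5j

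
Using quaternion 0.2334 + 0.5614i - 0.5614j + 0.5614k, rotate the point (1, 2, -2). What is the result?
(-2.782, 0.895, 0.677)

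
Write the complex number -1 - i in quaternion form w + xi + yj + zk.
-1 - i + 0j + 0k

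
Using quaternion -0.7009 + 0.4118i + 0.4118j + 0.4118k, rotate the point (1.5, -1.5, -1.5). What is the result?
(-0.535, -2.214, 1.249)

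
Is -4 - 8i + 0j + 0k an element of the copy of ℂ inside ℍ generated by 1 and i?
Yes. The quaternion -4 - 8i has j- and k-coefficients y = z = 0, so it lies in the complex subalgebra spanned by 1 and i.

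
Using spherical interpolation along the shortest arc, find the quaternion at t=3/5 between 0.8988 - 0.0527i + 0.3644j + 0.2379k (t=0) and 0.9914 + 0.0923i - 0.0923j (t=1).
0.9899 + 0.0352i + 0.0949j + 0.0993k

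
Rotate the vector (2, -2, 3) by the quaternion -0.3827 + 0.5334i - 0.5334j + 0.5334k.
(2.977, -2.161, 1.862)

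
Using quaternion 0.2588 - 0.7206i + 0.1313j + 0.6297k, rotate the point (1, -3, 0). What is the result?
(1.718, 2.631, -0.353)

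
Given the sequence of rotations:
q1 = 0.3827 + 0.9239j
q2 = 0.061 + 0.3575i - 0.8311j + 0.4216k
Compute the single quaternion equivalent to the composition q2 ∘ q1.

q2 · q1 = 0.7912 - 0.2527i - 0.2617j + 0.4916k
0.7912 - 0.2527i - 0.2617j + 0.4916k


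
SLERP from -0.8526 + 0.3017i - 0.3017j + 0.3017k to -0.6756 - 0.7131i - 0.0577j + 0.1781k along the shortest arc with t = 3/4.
-0.8215 - 0.4976i - 0.1405j + 0.2402k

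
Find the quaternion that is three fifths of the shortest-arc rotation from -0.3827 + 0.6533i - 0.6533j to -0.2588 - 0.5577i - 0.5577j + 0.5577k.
-0.4145 - 0.0685i - 0.7975j + 0.433k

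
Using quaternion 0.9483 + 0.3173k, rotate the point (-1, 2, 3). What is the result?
(-2.002, 0.995, 3)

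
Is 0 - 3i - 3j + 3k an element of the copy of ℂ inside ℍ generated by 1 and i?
No. The quaternion -3i - 3j + 3k has j-coefficient y = -3 and k-coefficient z = 3, not both zero, so it does not lie in the complex subalgebra spanned by 1 and i.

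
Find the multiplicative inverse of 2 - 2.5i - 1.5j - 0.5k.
0.1569 + 0.1961i + 0.1176j + 0.0392k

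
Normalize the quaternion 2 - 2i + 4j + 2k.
0.378 - 0.378i + 0.7559j + 0.378k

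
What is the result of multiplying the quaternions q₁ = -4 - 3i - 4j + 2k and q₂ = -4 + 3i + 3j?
37 - 6i + 10j - 5k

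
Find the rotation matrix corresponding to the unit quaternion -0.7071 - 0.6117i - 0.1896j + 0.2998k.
[[0.7483, 0.6559, -0.0986], [-0.192, 0.0719, -0.9788], [-0.6349, 0.7514, 0.1797]]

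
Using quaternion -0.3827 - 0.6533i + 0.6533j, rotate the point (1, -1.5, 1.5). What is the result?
(0.677, -1.823, -1.311)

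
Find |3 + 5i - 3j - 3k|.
√52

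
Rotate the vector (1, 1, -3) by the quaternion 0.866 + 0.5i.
(1, 3.098, -0.634)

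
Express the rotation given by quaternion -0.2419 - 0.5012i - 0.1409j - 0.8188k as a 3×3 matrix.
[[-0.3806, -0.2549, 0.8889], [0.5374, -0.8433, -0.0117], [0.7526, 0.4732, 0.4579]]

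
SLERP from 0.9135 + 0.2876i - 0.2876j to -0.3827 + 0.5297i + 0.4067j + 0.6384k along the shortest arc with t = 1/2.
0.7995 - 0.1493i - 0.4283j - 0.3938k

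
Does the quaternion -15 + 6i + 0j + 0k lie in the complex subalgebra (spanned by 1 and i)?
Yes. The quaternion -15 + 6i has j- and k-coefficients y = z = 0, so it lies in the complex subalgebra spanned by 1 and i.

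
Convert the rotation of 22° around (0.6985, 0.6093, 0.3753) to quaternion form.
0.9816 + 0.1333i + 0.1163j + 0.0716k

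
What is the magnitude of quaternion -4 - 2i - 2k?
√24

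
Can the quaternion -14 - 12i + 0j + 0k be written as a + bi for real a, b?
Yes. The quaternion -14 - 12i has j- and k-coefficients y = z = 0, so it lies in the complex subalgebra spanned by 1 and i.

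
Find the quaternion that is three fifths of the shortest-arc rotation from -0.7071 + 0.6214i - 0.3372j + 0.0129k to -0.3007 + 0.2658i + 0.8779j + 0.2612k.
-0.6321 + 0.5567i + 0.4959j + 0.2112k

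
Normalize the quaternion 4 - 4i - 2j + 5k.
0.5121 - 0.5121i - 0.2561j + 0.6402k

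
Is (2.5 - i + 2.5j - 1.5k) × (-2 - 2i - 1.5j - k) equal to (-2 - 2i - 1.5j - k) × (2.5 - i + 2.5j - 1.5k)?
No: pq = -4.75 - 7.75i - 6.75j + 7k ≠ -4.75 + 1.75i - 10.75j - 6k = qp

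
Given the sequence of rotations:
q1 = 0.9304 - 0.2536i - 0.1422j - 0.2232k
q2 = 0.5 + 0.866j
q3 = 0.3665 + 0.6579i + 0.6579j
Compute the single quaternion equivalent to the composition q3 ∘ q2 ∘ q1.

q2 · q1 = 0.5883 - 0.3201i + 0.7346j + 0.108k
q3 · q2 · q1 = -0.0571 + 0.3408i + 0.5852j + 0.7335k
-0.0571 + 0.3408i + 0.5852j + 0.7335k


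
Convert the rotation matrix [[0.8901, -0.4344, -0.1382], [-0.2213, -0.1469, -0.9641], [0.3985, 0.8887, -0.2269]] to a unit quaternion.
0.6157 + 0.7523i - 0.2179j + 0.0865k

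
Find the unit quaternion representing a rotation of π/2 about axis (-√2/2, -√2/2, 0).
0.7071 - 0.5i - 0.5j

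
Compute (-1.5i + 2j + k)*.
1.5i - 2j - k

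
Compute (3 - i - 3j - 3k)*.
3 + i + 3j + 3k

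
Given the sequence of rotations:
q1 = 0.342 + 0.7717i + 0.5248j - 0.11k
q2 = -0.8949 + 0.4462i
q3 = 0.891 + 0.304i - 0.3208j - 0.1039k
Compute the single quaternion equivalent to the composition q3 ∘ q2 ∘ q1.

q2 · q1 = -0.6504 - 0.538i - 0.4206j + 0.3326k
q3 · q2 · q1 = -0.5163 - 0.8275i - 0.2113j + 0.0635k
-0.5163 - 0.8275i - 0.2113j + 0.0635k


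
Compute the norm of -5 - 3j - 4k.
√50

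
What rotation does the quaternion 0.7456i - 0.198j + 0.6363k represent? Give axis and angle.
axis = (0.7456, -0.198, 0.6363), θ = π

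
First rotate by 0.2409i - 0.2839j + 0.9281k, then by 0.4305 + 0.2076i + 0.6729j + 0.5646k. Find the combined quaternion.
-0.383 + 0.8885i - 0.1789j + 0.1785k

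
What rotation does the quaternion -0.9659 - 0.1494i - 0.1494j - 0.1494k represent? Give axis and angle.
axis = (-√3/3, -√3/3, -√3/3), θ = 11π/6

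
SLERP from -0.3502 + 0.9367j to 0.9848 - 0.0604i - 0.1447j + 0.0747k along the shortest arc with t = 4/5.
-0.9326 + 0.052i + 0.3513j - 0.0643k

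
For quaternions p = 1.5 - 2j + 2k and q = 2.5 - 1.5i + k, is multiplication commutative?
No: pq = 1.75 - 4.25i - 8j + 3.5k ≠ 1.75 - 0.25i - 2j + 9.5k = qp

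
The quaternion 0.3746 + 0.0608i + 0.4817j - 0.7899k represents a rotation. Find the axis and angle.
axis = (0.0656, 0.5195, -0.8519), θ = 136°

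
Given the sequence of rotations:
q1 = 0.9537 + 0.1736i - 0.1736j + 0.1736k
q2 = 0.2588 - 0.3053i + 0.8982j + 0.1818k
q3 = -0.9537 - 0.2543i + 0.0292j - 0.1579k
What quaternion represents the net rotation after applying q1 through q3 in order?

q2 · q1 = 0.4242 - 0.0587i + 0.8962j + 0.1154k
q3 · q2 · q1 = -0.4274 + 0.093i - 0.8037j - 0.4032k
-0.4274 + 0.093i - 0.8037j - 0.4032k


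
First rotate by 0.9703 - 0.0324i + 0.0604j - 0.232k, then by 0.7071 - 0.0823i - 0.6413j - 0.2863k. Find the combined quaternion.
0.6557 + 0.0633i - 0.5894j - 0.4676k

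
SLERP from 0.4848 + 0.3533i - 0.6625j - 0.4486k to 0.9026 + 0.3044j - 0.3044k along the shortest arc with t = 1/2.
0.8374 + 0.2132i - 0.2161j - 0.4545k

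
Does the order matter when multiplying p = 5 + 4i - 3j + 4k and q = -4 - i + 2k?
Yes: pq = -24 - 27i - 9k ≠ -24 - 15i + 24j - 3k = qp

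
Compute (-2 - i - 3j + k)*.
-2 + i + 3j - k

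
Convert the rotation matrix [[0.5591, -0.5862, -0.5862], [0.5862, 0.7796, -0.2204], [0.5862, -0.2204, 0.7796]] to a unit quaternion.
0.8829 - 0.332j + 0.332k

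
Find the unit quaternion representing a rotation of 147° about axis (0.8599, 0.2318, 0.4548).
0.284 + 0.8245i + 0.2223j + 0.4361k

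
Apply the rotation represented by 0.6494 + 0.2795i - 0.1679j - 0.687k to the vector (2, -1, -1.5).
(0.104, -1.674, -2.107)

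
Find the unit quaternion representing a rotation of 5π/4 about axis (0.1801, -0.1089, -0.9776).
-0.3827 + 0.1664i - 0.1006j - 0.9032k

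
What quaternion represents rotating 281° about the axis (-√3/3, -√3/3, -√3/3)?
-0.7716 - 0.3672i - 0.3672j - 0.3672k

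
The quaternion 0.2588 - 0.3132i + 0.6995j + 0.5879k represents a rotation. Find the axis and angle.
axis = (-0.3242, 0.7242, 0.6086), θ = 5π/6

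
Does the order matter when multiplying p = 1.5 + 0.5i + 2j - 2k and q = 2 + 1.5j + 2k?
Yes: pq = 4 + 8i + 5.25j - 0.25k ≠ 4 - 6i + 7.25j - 1.75k = qp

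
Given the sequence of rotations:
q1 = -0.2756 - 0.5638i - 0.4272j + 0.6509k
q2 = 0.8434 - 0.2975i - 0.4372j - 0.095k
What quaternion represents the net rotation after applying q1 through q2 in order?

q2 · q1 = -0.5251 - 0.7187i + 0.0074j + 0.4557k
-0.5251 - 0.7187i + 0.0074j + 0.4557k


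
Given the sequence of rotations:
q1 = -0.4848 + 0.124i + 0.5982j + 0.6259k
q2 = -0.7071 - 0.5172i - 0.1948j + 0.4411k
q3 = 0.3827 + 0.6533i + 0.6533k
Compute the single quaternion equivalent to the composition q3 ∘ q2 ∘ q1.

q2 · q1 = 0.2474 - 0.2227i + 0.0499j - 0.9417k
q3 · q2 · q1 = 0.8554 + 0.0438i + 0.4888j - 0.1662k
0.8554 + 0.0438i + 0.4888j - 0.1662k
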